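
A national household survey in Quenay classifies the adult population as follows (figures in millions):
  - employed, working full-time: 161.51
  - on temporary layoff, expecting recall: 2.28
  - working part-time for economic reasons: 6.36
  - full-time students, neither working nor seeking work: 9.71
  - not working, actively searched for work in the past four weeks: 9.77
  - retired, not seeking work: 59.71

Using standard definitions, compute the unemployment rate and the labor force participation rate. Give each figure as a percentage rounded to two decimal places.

Unemployment rate ≈ 6.70%; labor force participation rate ≈ 72.16%.

Employed = 161.51 + 6.36 = 167.87 million (anyone who worked, including part-time for economic reasons, counts as employed).
Unemployed = 2.28 + 9.77 = 12.05 million (jobless and actively searching, or on temporary layoff).
Labor force = 167.87 + 12.05 = 179.92 million.
Not in labor force = 9.71 + 59.71 = 69.42 million (those not working and not actively searching are outside the labor force).
Civilian working-age population = 179.92 + 69.42 = 249.34 million.
Unemployment rate = 12.05 / 179.92 = 6.70%.
Labor force participation rate = 179.92 / 249.34 = 72.16%.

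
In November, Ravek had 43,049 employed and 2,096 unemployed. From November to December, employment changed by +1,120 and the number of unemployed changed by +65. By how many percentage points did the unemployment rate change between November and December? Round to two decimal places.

The unemployment rate changed by +0.02 percentage points.

November: labor force = 43,049 + 2,096 = 45,145; u = 2,096/45,145 = 4.64%.
December: labor force = 44,169 + 2,161 = 46,330; u = 2,161/46,330 = 4.66%.
Change = 4.66% − 4.64% = +0.02 pp.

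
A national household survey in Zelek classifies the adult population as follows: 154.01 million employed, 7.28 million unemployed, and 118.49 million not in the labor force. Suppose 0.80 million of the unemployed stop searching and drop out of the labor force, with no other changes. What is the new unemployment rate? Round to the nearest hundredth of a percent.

Initially, labor force = 154.01 + 7.28 = 161.29 million, so u = 7.28/161.29 = 4.51%.
After the change, unemployed and labor force both fall by 0.80 → E = 154.01, U = 6.48, labor force = 160.49 million.
New unemployment rate = 6.48 / 160.49 = 4.04%.

New unemployment rate ≈ 4.04%.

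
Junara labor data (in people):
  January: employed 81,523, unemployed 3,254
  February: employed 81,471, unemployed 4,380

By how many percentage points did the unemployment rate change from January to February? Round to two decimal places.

January: labor force = 81,523 + 3,254 = 84,777; u = 3,254/84,777 = 3.84%.
February: labor force = 81,471 + 4,380 = 85,851; u = 4,380/85,851 = 5.10%.
Change = 5.10% − 3.84% = +1.26 pp.

The unemployment rate changed by +1.26 percentage points.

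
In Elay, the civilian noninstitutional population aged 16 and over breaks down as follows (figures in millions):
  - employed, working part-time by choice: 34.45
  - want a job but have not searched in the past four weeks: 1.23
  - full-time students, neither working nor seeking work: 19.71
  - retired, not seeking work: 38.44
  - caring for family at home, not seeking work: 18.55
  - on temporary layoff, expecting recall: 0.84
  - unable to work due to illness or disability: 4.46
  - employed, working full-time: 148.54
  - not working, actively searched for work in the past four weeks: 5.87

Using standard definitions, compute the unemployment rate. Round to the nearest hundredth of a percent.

Employed = 34.45 + 148.54 = 182.99 million.
Unemployed = 0.84 + 5.87 = 6.71 million (jobless and actively searching, or on temporary layoff).
Labor force = 182.99 + 6.71 = 189.70 million.
Unemployment rate = 6.71 / 189.70 = 3.54%.

Unemployment rate ≈ 3.54%.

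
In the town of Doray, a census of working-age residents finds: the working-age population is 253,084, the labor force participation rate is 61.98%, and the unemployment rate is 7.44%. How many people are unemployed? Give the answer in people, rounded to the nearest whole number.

Labor force = 0.6198 × 253,084 = 156,861.
Unemployed = 0.0744 × 156,861 ≈ 11,670.

About 11,670 are unemployed.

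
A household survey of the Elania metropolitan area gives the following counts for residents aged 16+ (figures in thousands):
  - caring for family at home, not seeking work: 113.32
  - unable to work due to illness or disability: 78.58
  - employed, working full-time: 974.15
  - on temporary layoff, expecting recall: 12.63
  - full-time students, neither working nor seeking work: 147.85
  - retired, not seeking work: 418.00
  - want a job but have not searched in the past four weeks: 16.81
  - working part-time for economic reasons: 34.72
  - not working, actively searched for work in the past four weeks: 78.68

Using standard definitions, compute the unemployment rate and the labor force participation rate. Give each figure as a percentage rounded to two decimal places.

Unemployment rate ≈ 8.30%; labor force participation rate ≈ 58.68%.

Employed = 974.15 + 34.72 = 1,008.87 thousand (anyone who worked, including part-time for economic reasons, counts as employed).
Unemployed = 12.63 + 78.68 = 91.31 thousand (jobless and actively searching, or on temporary layoff).
Labor force = 1,008.87 + 91.31 = 1,100.18 thousand.
Not in labor force = 113.32 + 78.58 + 147.85 + 418.00 + 16.81 = 774.56 thousand (those not working and not actively searching are outside the labor force — including those who want a job but have given up searching).
Civilian working-age population = 1,100.18 + 774.56 = 1,874.74 thousand.
Unemployment rate = 91.31 / 1,100.18 = 8.30%.
Labor force participation rate = 1,100.18 / 1,874.74 = 58.68%.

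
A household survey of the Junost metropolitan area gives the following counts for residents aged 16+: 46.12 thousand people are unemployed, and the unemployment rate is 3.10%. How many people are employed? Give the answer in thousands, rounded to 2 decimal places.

About 1,441.62 thousand are employed.

Labor force = U / u = 46.12 / 0.0310 ≈ 1,487.74 thousand.
Employed = labor force − unemployed = 1,487.74 − 46.12 = 1,441.62 thousand.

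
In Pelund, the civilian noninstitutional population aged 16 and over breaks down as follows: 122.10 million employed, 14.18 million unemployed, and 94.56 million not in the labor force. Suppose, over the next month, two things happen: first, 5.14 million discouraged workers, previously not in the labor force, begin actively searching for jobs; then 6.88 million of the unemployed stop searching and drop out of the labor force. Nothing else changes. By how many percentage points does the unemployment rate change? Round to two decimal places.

The unemployment rate changes by −1.16 percentage points.

Initially, labor force = 122.10 + 14.18 = 136.28 million, so u = 14.18/136.28 = 10.41%.
After the first change, unemployed and labor force both rise by 5.14 → E = 122.10, U = 19.32, labor force = 141.42 million.
After the second change, unemployed and labor force both fall by 6.88 → E = 122.10, U = 12.44, labor force = 134.54 million.
New unemployment rate = 12.44 / 134.54 = 9.25%.
Change = 9.25% − 10.41% = −1.16 percentage points.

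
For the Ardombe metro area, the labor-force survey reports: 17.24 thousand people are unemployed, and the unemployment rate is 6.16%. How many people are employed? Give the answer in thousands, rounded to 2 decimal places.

Labor force = U / u = 17.24 / 0.0616 ≈ 279.87 thousand.
Employed = labor force − unemployed = 279.87 − 17.24 = 262.63 thousand.

About 262.63 thousand are employed.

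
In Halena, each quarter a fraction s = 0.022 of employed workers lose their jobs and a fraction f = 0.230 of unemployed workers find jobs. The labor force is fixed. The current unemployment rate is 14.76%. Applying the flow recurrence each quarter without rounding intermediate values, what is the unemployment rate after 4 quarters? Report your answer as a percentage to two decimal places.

With a fixed labor force, u_{t+1} = u_t + s·(1−u_t) − f·u_t = u_t·(1−s−f) + s.
Here 1−s−f = 0.748 and s = 0.022.
u_1 = 0.147600 × 0.748 + 0.022 = 0.132405.
u_2 = 0.132405 × 0.748 + 0.022 = 0.121039.
u_3 = 0.121039 × 0.748 + 0.022 = 0.112537.
u_4 = 0.112537 × 0.748 + 0.022 = 0.106178.

Unemployment rate after four quarters ≈ 10.62%.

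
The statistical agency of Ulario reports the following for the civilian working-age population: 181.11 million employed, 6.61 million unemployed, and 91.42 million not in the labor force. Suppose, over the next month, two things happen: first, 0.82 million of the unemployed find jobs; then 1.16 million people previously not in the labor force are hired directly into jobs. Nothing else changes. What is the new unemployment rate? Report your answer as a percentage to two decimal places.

New unemployment rate ≈ 3.07%.

Initially, labor force = 181.11 + 6.61 = 187.72 million, so u = 6.61/187.72 = 3.52%.
After the first change, unemployed falls and employed rises by 0.82; labor force unchanged → E = 181.93, U = 5.79, labor force = 187.72 million.
After the second change, employed and labor force both rise by 1.16; unemployed unchanged → E = 183.09, U = 5.79, labor force = 188.88 million.
New unemployment rate = 5.79 / 188.88 = 3.07%.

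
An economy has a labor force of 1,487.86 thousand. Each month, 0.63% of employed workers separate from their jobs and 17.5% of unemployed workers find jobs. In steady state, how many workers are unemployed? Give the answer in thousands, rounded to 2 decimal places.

About 51.70 thousand are unemployed in steady state.

Steady-state unemployment rate u* = s/(s+f) = 0.63/(0.63+17.5) = 0.034749.
Unemployed = u* × labor force = 0.034749 × 1,487.86 ≈ 51.70 thousand.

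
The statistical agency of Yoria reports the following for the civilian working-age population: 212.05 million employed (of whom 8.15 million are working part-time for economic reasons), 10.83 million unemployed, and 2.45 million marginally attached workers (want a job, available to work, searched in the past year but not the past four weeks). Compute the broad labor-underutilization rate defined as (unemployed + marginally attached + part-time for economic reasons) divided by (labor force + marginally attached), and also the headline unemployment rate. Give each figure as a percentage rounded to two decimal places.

Labor force = 212.05 + 10.83 = 222.88 million.
Numerator = 10.83 + 2.45 + 8.15 = 21.43 million.
Denominator = 222.88 + 2.45 = 225.33 million.
Broad rate = 21.43 / 225.33 = 9.51%.
Headline unemployment rate = 10.83 / 222.88 = 4.86%.

Broad underutilization rate ≈ 9.51%; headline unemployment rate ≈ 4.86%.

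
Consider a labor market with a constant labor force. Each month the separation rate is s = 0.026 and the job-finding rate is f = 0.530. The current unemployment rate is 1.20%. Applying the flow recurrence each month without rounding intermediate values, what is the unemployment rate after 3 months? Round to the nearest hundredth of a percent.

Unemployment rate after three months ≈ 4.37%.

With a fixed labor force, u_{t+1} = u_t + s·(1−u_t) − f·u_t = u_t·(1−s−f) + s.
Here 1−s−f = 0.444 and s = 0.026.
u_1 = 0.012000 × 0.444 + 0.026 = 0.031328.
u_2 = 0.031328 × 0.444 + 0.026 = 0.039910.
u_3 = 0.039910 × 0.444 + 0.026 = 0.043720.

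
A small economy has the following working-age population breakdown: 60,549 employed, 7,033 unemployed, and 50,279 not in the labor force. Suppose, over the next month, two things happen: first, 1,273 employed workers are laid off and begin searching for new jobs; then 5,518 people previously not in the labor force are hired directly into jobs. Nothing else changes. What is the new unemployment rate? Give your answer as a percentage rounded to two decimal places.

New unemployment rate ≈ 11.36%.

Initially, labor force = 60,549 + 7,033 = 67,582, so u = 7,033/67,582 = 10.41%.
After the first change, employed falls and unemployed rises by 1,273; labor force unchanged → E = 59,276, U = 8,306, labor force = 67,582.
After the second change, employed and labor force both rise by 5,518; unemployed unchanged → E = 64,794, U = 8,306, labor force = 73,100.
New unemployment rate = 8,306 / 73,100 = 11.36%.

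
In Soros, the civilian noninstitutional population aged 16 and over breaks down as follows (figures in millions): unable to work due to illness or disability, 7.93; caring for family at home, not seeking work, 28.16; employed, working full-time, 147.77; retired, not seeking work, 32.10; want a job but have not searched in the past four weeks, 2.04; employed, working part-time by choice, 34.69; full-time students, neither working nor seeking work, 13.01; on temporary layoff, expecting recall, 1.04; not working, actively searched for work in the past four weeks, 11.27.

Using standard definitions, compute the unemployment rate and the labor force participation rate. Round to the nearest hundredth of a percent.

Employed = 147.77 + 34.69 = 182.46 million.
Unemployed = 1.04 + 11.27 = 12.31 million (jobless and actively searching, or on temporary layoff).
Labor force = 182.46 + 12.31 = 194.77 million.
Not in labor force = 7.93 + 28.16 + 32.10 + 2.04 + 13.01 = 83.24 million (those not working and not actively searching are outside the labor force — including those who want a job but have given up searching).
Civilian working-age population = 194.77 + 83.24 = 278.01 million.
Unemployment rate = 12.31 / 194.77 = 6.32%.
Labor force participation rate = 194.77 / 278.01 = 70.06%.

Unemployment rate ≈ 6.32%; labor force participation rate ≈ 70.06%.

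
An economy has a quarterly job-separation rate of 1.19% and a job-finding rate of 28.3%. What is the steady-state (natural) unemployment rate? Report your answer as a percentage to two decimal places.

At steady state the flows balance: s·E = f·U, so U/(E+U) = s/(s+f).
u* = 1.19 / (1.19 + 28.3) = 1.19 / 29.49 = 4.04%.

Steady-state unemployment rate ≈ 4.04%.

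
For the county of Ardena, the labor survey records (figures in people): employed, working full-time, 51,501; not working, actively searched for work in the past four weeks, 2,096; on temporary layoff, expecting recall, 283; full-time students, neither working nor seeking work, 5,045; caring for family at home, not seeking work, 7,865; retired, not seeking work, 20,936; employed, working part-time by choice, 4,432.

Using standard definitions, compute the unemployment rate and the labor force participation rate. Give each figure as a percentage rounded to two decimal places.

Employed = 51,501 + 4,432 = 55,933.
Unemployed = 2,096 + 283 = 2,379 (jobless and actively searching, or on temporary layoff).
Labor force = 55,933 + 2,379 = 58,312.
Not in labor force = 5,045 + 7,865 + 20,936 = 33,846 (those not working and not actively searching are outside the labor force).
Civilian working-age population = 58,312 + 33,846 = 92,158.
Unemployment rate = 2,379 / 58,312 = 4.08%.
Labor force participation rate = 58,312 / 92,158 = 63.27%.

Unemployment rate ≈ 4.08%; labor force participation rate ≈ 63.27%.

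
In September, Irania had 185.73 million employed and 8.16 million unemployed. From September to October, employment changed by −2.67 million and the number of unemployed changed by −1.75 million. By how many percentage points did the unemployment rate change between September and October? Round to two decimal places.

The unemployment rate changed by −0.83 percentage points.

September: labor force = 185.73 + 8.16 = 193.89; u = 8.16/193.89 = 4.21%.
October: labor force = 183.06 + 6.41 = 189.47; u = 6.41/189.47 = 3.38%.
Change = 3.38% − 4.21% = −0.83 pp.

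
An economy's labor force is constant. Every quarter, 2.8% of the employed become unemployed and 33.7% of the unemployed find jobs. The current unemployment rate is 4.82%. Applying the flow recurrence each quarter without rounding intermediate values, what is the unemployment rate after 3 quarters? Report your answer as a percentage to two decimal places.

Unemployment rate after three quarters ≈ 6.94%.

With a fixed labor force, u_{t+1} = u_t + s·(1−u_t) − f·u_t = u_t·(1−s−f) + s.
Here 1−s−f = 0.635 and s = 0.028.
u_1 = 0.048200 × 0.635 + 0.028 = 0.058607.
u_2 = 0.058607 × 0.635 + 0.028 = 0.065215.
u_3 = 0.065215 × 0.635 + 0.028 = 0.069412.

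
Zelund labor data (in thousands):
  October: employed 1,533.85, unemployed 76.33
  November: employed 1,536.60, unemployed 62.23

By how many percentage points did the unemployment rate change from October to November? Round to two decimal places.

October: labor force = 1,533.85 + 76.33 = 1,610.18; u = 76.33/1,610.18 = 4.74%.
November: labor force = 1,536.60 + 62.23 = 1,598.83; u = 62.23/1,598.83 = 3.89%.
Change = 3.89% − 4.74% = −0.85 pp.

The unemployment rate changed by −0.85 percentage points.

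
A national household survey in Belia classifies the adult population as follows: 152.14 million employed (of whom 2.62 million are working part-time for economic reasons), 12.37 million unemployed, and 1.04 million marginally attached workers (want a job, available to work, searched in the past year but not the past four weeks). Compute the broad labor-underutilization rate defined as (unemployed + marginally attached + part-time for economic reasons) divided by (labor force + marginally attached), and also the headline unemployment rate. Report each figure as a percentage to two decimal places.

Labor force = 152.14 + 12.37 = 164.51 million.
Numerator = 12.37 + 1.04 + 2.62 = 16.03 million.
Denominator = 164.51 + 1.04 = 165.55 million.
Broad rate = 16.03 / 165.55 = 9.68%.
Headline unemployment rate = 12.37 / 164.51 = 7.52%.

Broad underutilization rate ≈ 9.68%; headline unemployment rate ≈ 7.52%.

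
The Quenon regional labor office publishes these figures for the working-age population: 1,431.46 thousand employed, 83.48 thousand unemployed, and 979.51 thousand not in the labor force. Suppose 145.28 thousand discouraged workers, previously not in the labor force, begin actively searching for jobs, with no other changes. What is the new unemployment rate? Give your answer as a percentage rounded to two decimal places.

New unemployment rate ≈ 13.78%.

Initially, labor force = 1,431.46 + 83.48 = 1,514.94 thousand, so u = 83.48/1,514.94 = 5.51%.
After the change, unemployed and labor force both rise by 145.28 → E = 1,431.46, U = 228.76, labor force = 1,660.22 thousand.
New unemployment rate = 228.76 / 1,660.22 = 13.78%.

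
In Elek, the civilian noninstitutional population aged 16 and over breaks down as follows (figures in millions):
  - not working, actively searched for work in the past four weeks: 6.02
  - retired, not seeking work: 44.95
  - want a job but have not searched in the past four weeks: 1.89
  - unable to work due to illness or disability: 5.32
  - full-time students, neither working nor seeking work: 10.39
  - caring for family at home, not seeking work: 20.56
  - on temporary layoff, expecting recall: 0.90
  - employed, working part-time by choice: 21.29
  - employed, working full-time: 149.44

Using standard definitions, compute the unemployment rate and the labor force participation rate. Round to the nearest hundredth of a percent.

Employed = 21.29 + 149.44 = 170.73 million.
Unemployed = 6.02 + 0.90 = 6.92 million (jobless and actively searching, or on temporary layoff).
Labor force = 170.73 + 6.92 = 177.65 million.
Not in labor force = 44.95 + 1.89 + 5.32 + 10.39 + 20.56 = 83.11 million (those not working and not actively searching are outside the labor force — including those who want a job but have given up searching).
Civilian working-age population = 177.65 + 83.11 = 260.76 million.
Unemployment rate = 6.92 / 177.65 = 3.90%.
Labor force participation rate = 177.65 / 260.76 = 68.13%.

Unemployment rate ≈ 3.90%; labor force participation rate ≈ 68.13%.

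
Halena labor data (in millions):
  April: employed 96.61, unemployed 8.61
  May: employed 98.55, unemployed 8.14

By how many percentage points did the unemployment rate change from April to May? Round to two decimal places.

April: labor force = 96.61 + 8.61 = 105.22; u = 8.61/105.22 = 8.18%.
May: labor force = 98.55 + 8.14 = 106.69; u = 8.14/106.69 = 7.63%.
Change = 7.63% − 8.18% = −0.55 pp.

The unemployment rate changed by −0.55 percentage points.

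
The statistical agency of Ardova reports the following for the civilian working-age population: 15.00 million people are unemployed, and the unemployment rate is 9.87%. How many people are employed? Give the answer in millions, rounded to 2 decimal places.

About 136.98 million are employed.

Labor force = U / u = 15.00 / 0.0987 ≈ 151.98 million.
Employed = labor force − unemployed = 151.98 − 15.00 = 136.98 million.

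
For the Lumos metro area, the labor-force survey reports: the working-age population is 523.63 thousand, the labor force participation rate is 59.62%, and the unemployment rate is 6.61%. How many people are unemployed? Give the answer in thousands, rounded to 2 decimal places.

About 20.64 thousand are unemployed.

Labor force = 0.5962 × 523.63 = 312.19 thousand.
Unemployed = 0.0661 × 312.19 ≈ 20.64 thousand.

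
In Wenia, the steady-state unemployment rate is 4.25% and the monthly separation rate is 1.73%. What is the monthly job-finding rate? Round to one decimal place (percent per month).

From u* = s/(s+f): f = s·(1−u)/u.
f = 1.73 × (1 − 0.0425) / 0.0425 = 1.6565 / 0.0425 ≈ 39.0% per month.

Job-finding rate ≈ 39.0% per month.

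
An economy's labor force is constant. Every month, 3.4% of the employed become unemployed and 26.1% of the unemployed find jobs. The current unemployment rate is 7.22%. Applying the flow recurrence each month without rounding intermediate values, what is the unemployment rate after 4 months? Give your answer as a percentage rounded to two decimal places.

With a fixed labor force, u_{t+1} = u_t + s·(1−u_t) − f·u_t = u_t·(1−s−f) + s.
Here 1−s−f = 0.705 and s = 0.034.
u_1 = 0.072200 × 0.705 + 0.034 = 0.084901.
u_2 = 0.084901 × 0.705 + 0.034 = 0.093855.
u_3 = 0.093855 × 0.705 + 0.034 = 0.100168.
u_4 = 0.100168 × 0.705 + 0.034 = 0.104618.

Unemployment rate after four months ≈ 10.46%.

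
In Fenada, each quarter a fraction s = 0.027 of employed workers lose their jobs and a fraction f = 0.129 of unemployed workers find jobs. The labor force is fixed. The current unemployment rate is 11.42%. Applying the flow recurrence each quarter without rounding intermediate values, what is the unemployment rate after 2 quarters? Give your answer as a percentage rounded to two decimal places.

With a fixed labor force, u_{t+1} = u_t + s·(1−u_t) − f·u_t = u_t·(1−s−f) + s.
Here 1−s−f = 0.844 and s = 0.027.
u_1 = 0.114200 × 0.844 + 0.027 = 0.123385.
u_2 = 0.123385 × 0.844 + 0.027 = 0.131137.

Unemployment rate after two quarters ≈ 13.11%.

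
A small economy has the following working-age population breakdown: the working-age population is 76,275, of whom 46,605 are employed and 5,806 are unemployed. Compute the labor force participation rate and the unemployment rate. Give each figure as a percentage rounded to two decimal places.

Labor force = employed + unemployed = 46,605 + 5,806 = 52,411.
Unemployment rate = 5,806 / 52,411 = 11.08%.
Labor force participation rate = 52,411 / 76,275 = 68.71%.

Labor force participation rate ≈ 68.71%; unemployment rate ≈ 11.08%.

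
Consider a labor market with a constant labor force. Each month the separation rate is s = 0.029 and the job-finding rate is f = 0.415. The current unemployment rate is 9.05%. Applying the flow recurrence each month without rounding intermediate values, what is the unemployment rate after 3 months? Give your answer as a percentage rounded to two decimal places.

Unemployment rate after three months ≈ 6.96%.

With a fixed labor force, u_{t+1} = u_t + s·(1−u_t) − f·u_t = u_t·(1−s−f) + s.
Here 1−s−f = 0.556 and s = 0.029.
u_1 = 0.090500 × 0.556 + 0.029 = 0.079318.
u_2 = 0.079318 × 0.556 + 0.029 = 0.073101.
u_3 = 0.073101 × 0.556 + 0.029 = 0.069644.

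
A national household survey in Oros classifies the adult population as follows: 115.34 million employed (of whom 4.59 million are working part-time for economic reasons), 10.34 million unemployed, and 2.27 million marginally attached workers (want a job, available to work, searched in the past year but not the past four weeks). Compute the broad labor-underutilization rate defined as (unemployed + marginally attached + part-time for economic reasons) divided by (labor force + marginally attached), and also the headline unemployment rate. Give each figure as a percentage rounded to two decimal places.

Labor force = 115.34 + 10.34 = 125.68 million.
Numerator = 10.34 + 2.27 + 4.59 = 17.20 million.
Denominator = 125.68 + 2.27 = 127.95 million.
Broad rate = 17.20 / 127.95 = 13.44%.
Headline unemployment rate = 10.34 / 125.68 = 8.23%.

Broad underutilization rate ≈ 13.44%; headline unemployment rate ≈ 8.23%.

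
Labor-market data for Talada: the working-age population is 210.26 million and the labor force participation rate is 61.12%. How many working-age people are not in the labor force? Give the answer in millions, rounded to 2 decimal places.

About 81.75 million are not in the labor force.

Share not in the labor force = 1 − 0.6112 = 0.3888.
Not in labor force = 0.3888 × 210.26 ≈ 81.75 million.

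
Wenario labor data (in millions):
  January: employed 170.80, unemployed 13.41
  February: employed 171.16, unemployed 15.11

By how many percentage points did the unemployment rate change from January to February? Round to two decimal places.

January: labor force = 170.80 + 13.41 = 184.21; u = 13.41/184.21 = 7.28%.
February: labor force = 171.16 + 15.11 = 186.27; u = 15.11/186.27 = 8.11%.
Change = 8.11% − 7.28% = +0.83 pp.

The unemployment rate changed by +0.83 percentage points.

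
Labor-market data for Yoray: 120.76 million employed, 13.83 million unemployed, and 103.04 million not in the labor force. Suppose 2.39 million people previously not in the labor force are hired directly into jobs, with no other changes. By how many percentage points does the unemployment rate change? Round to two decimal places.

The unemployment rate changes by −0.18 percentage points.

Initially, labor force = 120.76 + 13.83 = 134.59 million, so u = 13.83/134.59 = 10.28%.
After the change, employed and labor force both rise by 2.39; unemployed unchanged → E = 123.15, U = 13.83, labor force = 136.98 million.
New unemployment rate = 13.83 / 136.98 = 10.10%.
Change = 10.10% − 10.28% = −0.18 percentage points.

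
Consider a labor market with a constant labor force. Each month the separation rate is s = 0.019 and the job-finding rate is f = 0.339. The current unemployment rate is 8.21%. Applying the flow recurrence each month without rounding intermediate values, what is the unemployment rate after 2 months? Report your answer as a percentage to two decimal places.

With a fixed labor force, u_{t+1} = u_t + s·(1−u_t) − f·u_t = u_t·(1−s−f) + s.
Here 1−s−f = 0.642 and s = 0.019.
u_1 = 0.082100 × 0.642 + 0.019 = 0.071708.
u_2 = 0.071708 × 0.642 + 0.019 = 0.065037.

Unemployment rate after two months ≈ 6.50%.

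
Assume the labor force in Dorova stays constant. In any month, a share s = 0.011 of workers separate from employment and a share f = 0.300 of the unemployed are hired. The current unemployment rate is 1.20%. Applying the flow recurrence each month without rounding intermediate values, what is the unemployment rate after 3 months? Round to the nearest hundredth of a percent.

With a fixed labor force, u_{t+1} = u_t + s·(1−u_t) − f·u_t = u_t·(1−s−f) + s.
Here 1−s−f = 0.689 and s = 0.011.
u_1 = 0.012000 × 0.689 + 0.011 = 0.019268.
u_2 = 0.019268 × 0.689 + 0.011 = 0.024276.
u_3 = 0.024276 × 0.689 + 0.011 = 0.027726.

Unemployment rate after three months ≈ 2.77%.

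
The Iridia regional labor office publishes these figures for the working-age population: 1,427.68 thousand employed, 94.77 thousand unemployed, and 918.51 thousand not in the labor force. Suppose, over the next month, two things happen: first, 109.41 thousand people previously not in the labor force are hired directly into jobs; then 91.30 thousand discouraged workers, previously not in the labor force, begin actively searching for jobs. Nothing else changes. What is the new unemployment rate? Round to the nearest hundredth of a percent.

Initially, labor force = 1,427.68 + 94.77 = 1,522.45 thousand, so u = 94.77/1,522.45 = 6.22%.
After the first change, employed and labor force both rise by 109.41; unemployed unchanged → E = 1,537.09, U = 94.77, labor force = 1,631.86 thousand.
After the second change, unemployed and labor force both rise by 91.30 → E = 1,537.09, U = 186.07, labor force = 1,723.16 thousand.
New unemployment rate = 186.07 / 1,723.16 = 10.80%.

New unemployment rate ≈ 10.80%.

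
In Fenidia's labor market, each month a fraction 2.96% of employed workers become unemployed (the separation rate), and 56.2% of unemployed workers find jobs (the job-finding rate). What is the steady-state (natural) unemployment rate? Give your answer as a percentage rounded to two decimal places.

Steady-state unemployment rate ≈ 5.00%.

At steady state the flows balance: s·E = f·U, so U/(E+U) = s/(s+f).
u* = 2.96 / (2.96 + 56.2) = 2.96 / 59.16 = 5.00%.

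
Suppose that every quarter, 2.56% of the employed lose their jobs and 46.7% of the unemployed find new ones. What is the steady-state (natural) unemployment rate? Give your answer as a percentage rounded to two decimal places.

Steady-state unemployment rate ≈ 5.20%.

At steady state the flows balance: s·E = f·U, so U/(E+U) = s/(s+f).
u* = 2.56 / (2.56 + 46.7) = 2.56 / 49.26 = 5.20%.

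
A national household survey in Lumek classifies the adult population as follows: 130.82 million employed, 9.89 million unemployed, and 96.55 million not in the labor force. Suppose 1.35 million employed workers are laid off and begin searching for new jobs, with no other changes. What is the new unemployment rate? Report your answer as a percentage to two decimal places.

Initially, labor force = 130.82 + 9.89 = 140.71 million, so u = 9.89/140.71 = 7.03%.
After the change, employed falls and unemployed rises by 1.35; labor force unchanged → E = 129.47, U = 11.24, labor force = 140.71 million.
New unemployment rate = 11.24 / 140.71 = 7.99%.

New unemployment rate ≈ 7.99%.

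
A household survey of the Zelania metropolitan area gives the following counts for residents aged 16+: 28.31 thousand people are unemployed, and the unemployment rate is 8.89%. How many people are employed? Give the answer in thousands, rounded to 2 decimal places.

About 290.14 thousand are employed.

Labor force = U / u = 28.31 / 0.0889 ≈ 318.45 thousand.
Employed = labor force − unemployed = 318.45 − 28.31 = 290.14 thousand.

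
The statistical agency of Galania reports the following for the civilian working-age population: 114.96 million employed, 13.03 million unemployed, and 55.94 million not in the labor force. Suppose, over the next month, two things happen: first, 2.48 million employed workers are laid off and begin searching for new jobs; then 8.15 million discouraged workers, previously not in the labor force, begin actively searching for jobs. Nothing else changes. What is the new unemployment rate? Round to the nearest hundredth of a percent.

Initially, labor force = 114.96 + 13.03 = 127.99 million, so u = 13.03/127.99 = 10.18%.
After the first change, employed falls and unemployed rises by 2.48; labor force unchanged → E = 112.48, U = 15.51, labor force = 127.99 million.
After the second change, unemployed and labor force both rise by 8.15 → E = 112.48, U = 23.66, labor force = 136.14 million.
New unemployment rate = 23.66 / 136.14 = 17.38%.

New unemployment rate ≈ 17.38%.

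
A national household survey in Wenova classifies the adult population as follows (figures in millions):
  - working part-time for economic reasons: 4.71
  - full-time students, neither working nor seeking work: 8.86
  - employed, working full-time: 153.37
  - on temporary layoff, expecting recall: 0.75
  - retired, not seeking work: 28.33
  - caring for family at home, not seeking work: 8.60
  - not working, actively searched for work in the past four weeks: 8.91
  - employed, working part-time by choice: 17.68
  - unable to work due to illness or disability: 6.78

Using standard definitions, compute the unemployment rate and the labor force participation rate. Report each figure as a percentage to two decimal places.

Unemployment rate ≈ 5.21%; labor force participation rate ≈ 77.91%.

Employed = 4.71 + 153.37 + 17.68 = 175.76 million (anyone who worked, including part-time for economic reasons, counts as employed).
Unemployed = 0.75 + 8.91 = 9.66 million (jobless and actively searching, or on temporary layoff).
Labor force = 175.76 + 9.66 = 185.42 million.
Not in labor force = 8.86 + 28.33 + 8.60 + 6.78 = 52.57 million (those not working and not actively searching are outside the labor force).
Civilian working-age population = 185.42 + 52.57 = 237.99 million.
Unemployment rate = 9.66 / 185.42 = 5.21%.
Labor force participation rate = 185.42 / 237.99 = 77.91%.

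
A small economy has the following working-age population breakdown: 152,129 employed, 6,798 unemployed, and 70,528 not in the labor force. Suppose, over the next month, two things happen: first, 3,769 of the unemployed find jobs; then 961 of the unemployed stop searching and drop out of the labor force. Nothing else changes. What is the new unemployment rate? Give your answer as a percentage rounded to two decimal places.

Initially, labor force = 152,129 + 6,798 = 158,927, so u = 6,798/158,927 = 4.28%.
After the first change, unemployed falls and employed rises by 3,769; labor force unchanged → E = 155,898, U = 3,029, labor force = 158,927.
After the second change, unemployed and labor force both fall by 961 → E = 155,898, U = 2,068, labor force = 157,966.
New unemployment rate = 2,068 / 157,966 = 1.31%.

New unemployment rate ≈ 1.31%.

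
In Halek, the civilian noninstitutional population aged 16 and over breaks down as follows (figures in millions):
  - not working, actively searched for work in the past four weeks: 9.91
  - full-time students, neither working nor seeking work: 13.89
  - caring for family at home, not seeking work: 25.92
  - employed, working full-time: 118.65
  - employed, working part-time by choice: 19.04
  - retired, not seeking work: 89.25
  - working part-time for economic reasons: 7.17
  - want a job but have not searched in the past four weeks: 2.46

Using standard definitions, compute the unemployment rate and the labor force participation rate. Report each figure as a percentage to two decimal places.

Employed = 118.65 + 19.04 + 7.17 = 144.86 million (anyone who worked, including part-time for economic reasons, counts as employed).
Unemployed = 9.91 million.
Labor force = 144.86 + 9.91 = 154.77 million.
Not in labor force = 13.89 + 25.92 + 89.25 + 2.46 = 131.52 million (those not working and not actively searching are outside the labor force — including those who want a job but have given up searching).
Civilian working-age population = 154.77 + 131.52 = 286.29 million.
Unemployment rate = 9.91 / 154.77 = 6.40%.
Labor force participation rate = 154.77 / 286.29 = 54.06%.

Unemployment rate ≈ 6.40%; labor force participation rate ≈ 54.06%.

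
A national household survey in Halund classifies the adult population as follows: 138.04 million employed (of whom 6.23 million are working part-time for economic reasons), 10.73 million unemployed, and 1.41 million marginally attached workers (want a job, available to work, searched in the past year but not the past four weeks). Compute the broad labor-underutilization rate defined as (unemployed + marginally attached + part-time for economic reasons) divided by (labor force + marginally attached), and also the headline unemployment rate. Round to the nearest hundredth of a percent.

Broad underutilization rate ≈ 12.23%; headline unemployment rate ≈ 7.21%.

Labor force = 138.04 + 10.73 = 148.77 million.
Numerator = 10.73 + 1.41 + 6.23 = 18.37 million.
Denominator = 148.77 + 1.41 = 150.18 million.
Broad rate = 18.37 / 150.18 = 12.23%.
Headline unemployment rate = 10.73 / 148.77 = 7.21%.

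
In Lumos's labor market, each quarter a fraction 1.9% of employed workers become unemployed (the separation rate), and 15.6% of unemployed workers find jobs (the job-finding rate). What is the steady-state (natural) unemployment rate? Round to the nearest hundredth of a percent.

At steady state the flows balance: s·E = f·U, so U/(E+U) = s/(s+f).
u* = 1.9 / (1.9 + 15.6) = 1.9 / 17.50 = 10.86%.

Steady-state unemployment rate ≈ 10.86%.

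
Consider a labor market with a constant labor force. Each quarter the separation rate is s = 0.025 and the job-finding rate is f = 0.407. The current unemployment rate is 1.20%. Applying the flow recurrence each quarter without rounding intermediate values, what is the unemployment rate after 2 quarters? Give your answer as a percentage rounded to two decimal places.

With a fixed labor force, u_{t+1} = u_t + s·(1−u_t) − f·u_t = u_t·(1−s−f) + s.
Here 1−s−f = 0.568 and s = 0.025.
u_1 = 0.012000 × 0.568 + 0.025 = 0.031816.
u_2 = 0.031816 × 0.568 + 0.025 = 0.043071.

Unemployment rate after two quarters ≈ 4.31%.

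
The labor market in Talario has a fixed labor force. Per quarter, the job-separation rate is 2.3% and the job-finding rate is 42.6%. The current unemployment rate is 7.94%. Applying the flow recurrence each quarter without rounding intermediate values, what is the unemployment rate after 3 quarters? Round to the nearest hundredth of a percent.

With a fixed labor force, u_{t+1} = u_t + s·(1−u_t) − f·u_t = u_t·(1−s−f) + s.
Here 1−s−f = 0.551 and s = 0.023.
u_1 = 0.079400 × 0.551 + 0.023 = 0.066749.
u_2 = 0.066749 × 0.551 + 0.023 = 0.059779.
u_3 = 0.059779 × 0.551 + 0.023 = 0.055938.

Unemployment rate after three quarters ≈ 5.59%.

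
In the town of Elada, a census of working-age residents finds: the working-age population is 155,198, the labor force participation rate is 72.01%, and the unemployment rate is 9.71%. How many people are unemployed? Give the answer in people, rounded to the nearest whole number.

About 10,852 are unemployed.

Labor force = 0.7201 × 155,198 = 111,758.
Unemployed = 0.0971 × 111,758 ≈ 10,852.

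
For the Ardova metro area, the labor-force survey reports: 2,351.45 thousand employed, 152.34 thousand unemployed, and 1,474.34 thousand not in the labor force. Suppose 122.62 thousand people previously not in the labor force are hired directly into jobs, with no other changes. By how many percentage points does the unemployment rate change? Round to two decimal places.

Initially, labor force = 2,351.45 + 152.34 = 2,503.79 thousand, so u = 152.34/2,503.79 = 6.08%.
After the change, employed and labor force both rise by 122.62; unemployed unchanged → E = 2,474.07, U = 152.34, labor force = 2,626.41 thousand.
New unemployment rate = 152.34 / 2,626.41 = 5.80%.
Change = 5.80% − 6.08% = −0.28 percentage points.

The unemployment rate changes by −0.28 percentage points.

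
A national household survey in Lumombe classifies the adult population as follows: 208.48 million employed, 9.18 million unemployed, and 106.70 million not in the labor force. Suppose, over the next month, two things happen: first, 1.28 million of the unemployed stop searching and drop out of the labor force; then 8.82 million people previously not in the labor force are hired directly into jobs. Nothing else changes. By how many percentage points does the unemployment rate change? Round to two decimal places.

Initially, labor force = 208.48 + 9.18 = 217.66 million, so u = 9.18/217.66 = 4.22%.
After the first change, unemployed and labor force both fall by 1.28 → E = 208.48, U = 7.90, labor force = 216.38 million.
After the second change, employed and labor force both rise by 8.82; unemployed unchanged → E = 217.30, U = 7.90, labor force = 225.20 million.
New unemployment rate = 7.90 / 225.20 = 3.51%.
Change = 3.51% − 4.22% = −0.71 percentage points.

The unemployment rate changes by −0.71 percentage points.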